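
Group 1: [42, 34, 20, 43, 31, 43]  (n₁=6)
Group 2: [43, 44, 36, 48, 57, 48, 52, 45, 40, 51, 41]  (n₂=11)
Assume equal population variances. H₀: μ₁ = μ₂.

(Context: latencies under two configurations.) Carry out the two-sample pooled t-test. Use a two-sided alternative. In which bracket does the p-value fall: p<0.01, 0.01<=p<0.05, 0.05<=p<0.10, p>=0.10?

x̄₁=35.500, s₁=9.138, n₁=6
x̄₂=45.909, s₂=6.041, n₂=11
s_p² = [5·9.138² + 10·6.041²]/15 = 52.1606
SE = √(s_p²·(1/6+1/11)) = 3.6654
t = (35.500−45.909)/3.6654 = -2.8398
df = 15
p-value (two-sided) = 0.01242
→ bracket: 0.01<=p<0.05

p-value bracket: 0.01<=p<0.05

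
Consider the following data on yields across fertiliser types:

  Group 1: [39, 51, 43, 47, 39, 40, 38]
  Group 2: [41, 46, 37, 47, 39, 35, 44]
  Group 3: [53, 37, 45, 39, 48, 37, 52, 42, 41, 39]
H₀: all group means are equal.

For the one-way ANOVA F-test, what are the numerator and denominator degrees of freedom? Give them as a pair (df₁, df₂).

degrees of freedom = [2, 21]

k = 3 groups, N = 24 total
df = (k−1, N−k) = (3−1, 24−3) = (2, 21)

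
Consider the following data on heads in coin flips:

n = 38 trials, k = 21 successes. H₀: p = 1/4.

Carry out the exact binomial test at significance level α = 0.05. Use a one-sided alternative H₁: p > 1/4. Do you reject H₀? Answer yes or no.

reject H₀: yes

Exact binomial: n=38, k=21, p₀=1/4=0.2500
P(X≥21) from Σ C(n,i)·p₀^i·(1−p₀)^(n−i)
p-value (one-sided, H₁ greater) = 0.00007
At α=0.05: p < α → reject H₀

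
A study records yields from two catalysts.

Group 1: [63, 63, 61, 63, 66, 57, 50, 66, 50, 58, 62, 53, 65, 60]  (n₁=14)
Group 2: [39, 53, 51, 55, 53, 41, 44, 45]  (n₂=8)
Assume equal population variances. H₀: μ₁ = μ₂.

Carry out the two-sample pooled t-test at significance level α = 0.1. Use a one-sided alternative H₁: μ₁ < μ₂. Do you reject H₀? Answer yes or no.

reject H₀: no

x̄₁=59.786, s₁=5.480, n₁=14
x̄₂=47.625, s₂=6.116, n₂=8
s_p² = [13·5.480² + 7·6.116²]/20 = 32.6116
SE = √(s_p²·(1/14+1/8)) = 2.5310
t = (59.786−47.625)/2.5310 = 4.8047
df = 20
p-value (one-sided, H₁ less) = 0.99995
At α=0.1: p ≥ α → fail to reject H₀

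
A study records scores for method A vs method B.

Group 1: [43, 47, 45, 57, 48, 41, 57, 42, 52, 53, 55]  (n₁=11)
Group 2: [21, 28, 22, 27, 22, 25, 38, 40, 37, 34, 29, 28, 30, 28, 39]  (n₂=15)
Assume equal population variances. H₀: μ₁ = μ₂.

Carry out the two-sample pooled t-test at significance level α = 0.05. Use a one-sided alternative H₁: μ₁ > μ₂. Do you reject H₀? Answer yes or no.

x̄₁=49.091, s₁=5.991, n₁=11
x̄₂=29.867, s₂=6.357, n₂=15
s_p² = [10·5.991² + 14·6.357²]/24 = 38.5268
SE = √(s_p²·(1/11+1/15)) = 2.4639
t = (49.091−29.867)/2.4639 = 7.8023
df = 24
p-value (one-sided, H₁ greater) = 0.00000
At α=0.05: p < α → reject H₀

reject H₀: yes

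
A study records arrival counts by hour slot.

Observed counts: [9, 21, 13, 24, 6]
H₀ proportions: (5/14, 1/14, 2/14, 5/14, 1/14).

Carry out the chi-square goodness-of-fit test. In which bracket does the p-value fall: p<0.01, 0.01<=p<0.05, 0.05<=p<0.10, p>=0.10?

p-value bracket: p<0.01

n = 73; E_i = n·p_i = [26.07, 5.21, 10.43, 26.07, 5.21]
χ² = (9−26.07)²/26.07 + (21−5.21)²/5.21 + (13−10.43)²/10.43 + (24−26.07)²/26.07 + (6−5.21)²/5.21 = 59.8849
df = 4
p-value (upper-tail) = 0.00000
→ bracket: p<0.01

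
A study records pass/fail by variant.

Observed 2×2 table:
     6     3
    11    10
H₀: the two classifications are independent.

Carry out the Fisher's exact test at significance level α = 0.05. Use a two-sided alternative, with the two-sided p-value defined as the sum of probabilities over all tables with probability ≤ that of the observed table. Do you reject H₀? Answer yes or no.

reject H₀: no

Margins: r₁=9, r₂=21, c₁=17, c₂=13, n=30
p_obs = C(9,6)·C(21,11)/C(30,17); sum pmf over tables with pmf ≤ p_obs
p-value (two-sided) = 0.69075
At α=0.05: p ≥ α → fail to reject H₀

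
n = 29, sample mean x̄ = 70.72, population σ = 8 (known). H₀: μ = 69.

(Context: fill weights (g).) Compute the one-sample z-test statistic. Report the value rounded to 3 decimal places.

test statistic = 1.158

SE = σ/√n = 8/√29 = 1.4856
z = (x̄−μ₀)/SE = (70.72−69)/1.4856 = 1.1578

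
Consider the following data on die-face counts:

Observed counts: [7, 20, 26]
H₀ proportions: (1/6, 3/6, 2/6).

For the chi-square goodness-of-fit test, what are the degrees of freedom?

df = k − 1 = 3 − 1 = 2

degrees of freedom = 2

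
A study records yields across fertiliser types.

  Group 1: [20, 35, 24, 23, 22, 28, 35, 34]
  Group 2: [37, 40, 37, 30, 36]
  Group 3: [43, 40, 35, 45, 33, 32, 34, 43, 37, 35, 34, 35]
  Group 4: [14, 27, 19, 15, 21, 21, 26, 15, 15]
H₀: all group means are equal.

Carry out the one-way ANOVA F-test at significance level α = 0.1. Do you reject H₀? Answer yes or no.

Group means [27.62, 36.00, 37.17, 19.22], grand mean 30.000
SSB = Σnᵢ(x̄ᵢ−x̄)² = 1886.903; SSW = ΣΣ(x−x̄ᵢ)² = 737.097
MSB = 1886.903/3 = 628.9676; MSW = 737.097/30 = 24.5699
F = MSB/MSW = 25.5991
df = (3, 30)
p-value (upper-tail) = 0.00000
At α=0.1: p < α → reject H₀

reject H₀: yes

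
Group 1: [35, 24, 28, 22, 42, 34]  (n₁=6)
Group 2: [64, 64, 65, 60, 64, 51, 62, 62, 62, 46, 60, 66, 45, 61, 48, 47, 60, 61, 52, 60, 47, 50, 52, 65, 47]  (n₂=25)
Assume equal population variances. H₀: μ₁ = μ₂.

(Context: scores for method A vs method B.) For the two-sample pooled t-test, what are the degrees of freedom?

degrees of freedom = 29

df = n₁ + n₂ − 2 = 6 + 25 − 2 = 29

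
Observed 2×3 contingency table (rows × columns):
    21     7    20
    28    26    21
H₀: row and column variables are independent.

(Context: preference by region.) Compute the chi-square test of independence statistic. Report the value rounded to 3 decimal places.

test statistic = 6.343

Row totals [48, 75], col totals [49, 33, 41], n=123
χ² = (21−19.12)²/19.12 + (7−12.88)²/12.88 + (20−16.00)²/16.00 + (28−29.88)²/29.88 + (26−20.12)²/20.12 + (21−25.00)²/25.00 = 6.3426
df = 2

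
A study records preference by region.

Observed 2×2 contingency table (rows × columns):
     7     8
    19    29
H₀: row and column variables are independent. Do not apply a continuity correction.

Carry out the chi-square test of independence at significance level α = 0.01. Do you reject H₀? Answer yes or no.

reject H₀: no

Row totals [15, 48], col totals [26, 37], n=63
χ² = (7−6.19)²/6.19 + (8−8.81)²/8.81 + (19−19.81)²/19.81 + (29−28.19)²/28.19 = 0.2366
df = 1
p-value (upper-tail) = 0.62669
At α=0.01: p ≥ α → fail to reject H₀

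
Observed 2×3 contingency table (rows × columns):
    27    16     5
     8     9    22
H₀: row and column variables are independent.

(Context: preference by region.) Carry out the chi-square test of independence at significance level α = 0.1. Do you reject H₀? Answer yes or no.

reject H₀: yes

Row totals [48, 39], col totals [35, 25, 27], n=87
χ² = (27−19.31)²/19.31 + (16−13.79)²/13.79 + (5−14.90)²/14.90 + (8−15.69)²/15.69 + (9−11.21)²/11.21 + (22−12.10)²/12.10 = 22.2854
df = 2
p-value (upper-tail) = 0.00001
At α=0.1: p < α → reject H₀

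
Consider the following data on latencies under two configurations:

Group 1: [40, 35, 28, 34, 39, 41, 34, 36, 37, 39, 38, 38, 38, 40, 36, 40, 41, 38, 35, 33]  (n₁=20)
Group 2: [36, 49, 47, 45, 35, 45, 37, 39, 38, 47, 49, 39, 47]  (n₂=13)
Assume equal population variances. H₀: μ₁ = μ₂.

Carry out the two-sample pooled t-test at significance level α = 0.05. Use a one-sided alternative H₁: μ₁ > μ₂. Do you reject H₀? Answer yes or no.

x̄₁=37.000, s₁=3.212, n₁=20
x̄₂=42.538, s₂=5.254, n₂=13
s_p² = [19·3.212² + 12·5.254²]/31 = 17.0074
SE = √(s_p²·(1/20+1/13)) = 1.4692
t = (37.000−42.538)/1.4692 = -3.7696
df = 31
p-value (one-sided, H₁ greater) = 0.99966
At α=0.05: p ≥ α → fail to reject H₀

reject H₀: no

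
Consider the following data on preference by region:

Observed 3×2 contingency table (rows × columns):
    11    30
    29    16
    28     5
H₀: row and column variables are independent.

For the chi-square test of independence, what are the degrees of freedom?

degrees of freedom = 2

df = (r−1)(c−1) = (3−1)·(2−1) = 2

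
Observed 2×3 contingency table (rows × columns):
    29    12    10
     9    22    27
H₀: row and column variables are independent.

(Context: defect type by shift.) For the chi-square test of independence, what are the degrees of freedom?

degrees of freedom = 2

df = (r−1)(c−1) = (2−1)·(3−1) = 2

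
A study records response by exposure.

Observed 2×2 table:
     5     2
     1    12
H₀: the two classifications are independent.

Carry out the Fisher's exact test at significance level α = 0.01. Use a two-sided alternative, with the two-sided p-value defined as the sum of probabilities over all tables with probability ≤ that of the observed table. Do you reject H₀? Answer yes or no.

Margins: r₁=7, r₂=13, c₁=6, c₂=14, n=20
p_obs = C(7,5)·C(13,1)/C(20,6); sum pmf over tables with pmf ≤ p_obs
p-value (two-sided) = 0.00722
At α=0.01: p < α → reject H₀

reject H₀: yes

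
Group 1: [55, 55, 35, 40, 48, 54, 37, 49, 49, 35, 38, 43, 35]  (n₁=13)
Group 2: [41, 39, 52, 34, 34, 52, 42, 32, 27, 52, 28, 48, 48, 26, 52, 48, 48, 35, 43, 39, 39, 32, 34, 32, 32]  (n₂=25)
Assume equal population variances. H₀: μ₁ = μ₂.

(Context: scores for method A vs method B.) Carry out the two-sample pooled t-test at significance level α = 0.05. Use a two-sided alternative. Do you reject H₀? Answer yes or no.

x̄₁=44.077, s₁=7.921, n₁=13
x̄₂=39.560, s₂=8.520, n₂=25
s_p² = [12·7.921² + 24·8.520²]/36 = 69.3079
SE = √(s_p²·(1/13+1/25)) = 2.8467
t = (44.077−39.560)/2.8467 = 1.5867
df = 36
p-value (two-sided) = 0.12132
At α=0.05: p ≥ α → fail to reject H₀

reject H₀: no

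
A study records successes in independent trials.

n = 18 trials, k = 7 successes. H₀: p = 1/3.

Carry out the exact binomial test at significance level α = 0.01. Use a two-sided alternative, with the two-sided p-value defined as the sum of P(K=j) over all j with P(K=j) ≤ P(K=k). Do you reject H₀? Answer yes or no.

Exact binomial: n=18, k=7, p₀=1/3=0.3333
P(X=j) = C(n,j)·p₀^j·(1−p₀)^(n−j); p = Σ P(X=j) over j with P(X=j) ≤ P(X=7)
p-value (two-sided) = 0.62256
At α=0.01: p ≥ α → fail to reject H₀

reject H₀: no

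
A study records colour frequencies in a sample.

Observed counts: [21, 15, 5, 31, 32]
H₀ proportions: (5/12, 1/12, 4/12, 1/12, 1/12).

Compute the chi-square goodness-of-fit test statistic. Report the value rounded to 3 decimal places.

n = 104; E_i = n·p_i = [43.33, 8.67, 34.67, 8.67, 8.67]
χ² = (21−43.33)²/43.33 + (15−8.67)²/8.67 + (5−34.67)²/34.67 + (31−8.67)²/8.67 + (32−8.67)²/8.67 = 161.8981
df = 4

test statistic = 161.898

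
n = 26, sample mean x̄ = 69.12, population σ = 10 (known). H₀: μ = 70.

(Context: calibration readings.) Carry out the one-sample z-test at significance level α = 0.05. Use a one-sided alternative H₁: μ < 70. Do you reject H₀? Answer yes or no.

SE = σ/√n = 10/√26 = 1.9612
z = (x̄−μ₀)/SE = (69.12−70)/1.9612 = -0.4487
p-value (one-sided, H₁ less) = 0.32682
At α=0.05: p ≥ α → fail to reject H₀

reject H₀: no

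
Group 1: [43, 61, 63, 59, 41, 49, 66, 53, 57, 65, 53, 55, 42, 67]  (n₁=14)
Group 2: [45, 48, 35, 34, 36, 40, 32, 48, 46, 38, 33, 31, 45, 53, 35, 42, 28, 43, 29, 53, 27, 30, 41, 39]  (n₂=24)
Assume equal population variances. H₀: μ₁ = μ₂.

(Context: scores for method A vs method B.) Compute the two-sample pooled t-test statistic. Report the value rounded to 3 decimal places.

test statistic = 6.003

x̄₁=55.286, s₁=8.931, n₁=14
x̄₂=38.792, s₂=7.706, n₂=24
s_p² = [13·8.931² + 23·7.706²]/36 = 66.7449
SE = √(s_p²·(1/14+1/24)) = 2.7475
t = (55.286−38.792)/2.7475 = 6.0034
df = 36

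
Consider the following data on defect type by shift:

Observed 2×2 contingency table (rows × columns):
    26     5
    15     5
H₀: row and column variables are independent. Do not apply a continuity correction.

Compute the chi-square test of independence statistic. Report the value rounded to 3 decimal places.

test statistic = 0.607

Row totals [31, 20], col totals [41, 10], n=51
χ² = (26−24.92)²/24.92 + (5−6.08)²/6.08 + (15−16.08)²/16.08 + (5−3.92)²/3.92 = 0.6069
df = 1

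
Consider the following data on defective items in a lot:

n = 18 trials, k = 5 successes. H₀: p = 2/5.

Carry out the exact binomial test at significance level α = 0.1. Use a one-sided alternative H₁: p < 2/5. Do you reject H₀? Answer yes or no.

reject H₀: no

Exact binomial: n=18, k=5, p₀=2/5=0.4000
P(X≤5) from Σ C(n,i)·p₀^i·(1−p₀)^(n−i)
p-value (one-sided, H₁ less) = 0.20876
At α=0.1: p ≥ α → fail to reject H₀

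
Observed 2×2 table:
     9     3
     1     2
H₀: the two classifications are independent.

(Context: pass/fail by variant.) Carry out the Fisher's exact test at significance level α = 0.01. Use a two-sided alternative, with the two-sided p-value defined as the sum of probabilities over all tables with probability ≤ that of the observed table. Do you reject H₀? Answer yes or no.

reject H₀: no

Margins: r₁=12, r₂=3, c₁=10, c₂=5, n=15
p_obs = C(12,9)·C(3,1)/C(15,10); sum pmf over tables with pmf ≤ p_obs
p-value (two-sided) = 0.24176
At α=0.01: p ≥ α → fail to reject H₀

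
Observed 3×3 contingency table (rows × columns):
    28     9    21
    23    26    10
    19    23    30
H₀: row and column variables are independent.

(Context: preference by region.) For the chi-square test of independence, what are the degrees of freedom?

df = (r−1)(c−1) = (3−1)·(3−1) = 4

degrees of freedom = 4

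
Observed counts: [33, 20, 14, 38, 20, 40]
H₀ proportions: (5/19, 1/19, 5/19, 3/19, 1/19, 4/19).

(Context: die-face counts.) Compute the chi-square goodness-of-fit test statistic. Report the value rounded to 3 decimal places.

n = 165; E_i = n·p_i = [43.42, 8.68, 43.42, 26.05, 8.68, 34.74]
χ² = (33−43.42)²/43.42 + (20−8.68)²/8.68 + (14−43.42)²/43.42 + (38−26.05)²/26.05 + (20−8.68)²/8.68 + (40−34.74)²/34.74 = 58.2020
df = 5

test statistic = 58.202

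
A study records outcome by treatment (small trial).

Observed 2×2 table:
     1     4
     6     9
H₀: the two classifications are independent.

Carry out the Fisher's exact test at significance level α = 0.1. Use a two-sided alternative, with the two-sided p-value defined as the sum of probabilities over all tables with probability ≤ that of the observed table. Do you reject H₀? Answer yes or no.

Margins: r₁=5, r₂=15, c₁=7, c₂=13, n=20
p_obs = C(5,1)·C(15,6)/C(20,7); sum pmf over tables with pmf ≤ p_obs
p-value (two-sided) = 0.61262
At α=0.1: p ≥ α → fail to reject H₀

reject H₀: no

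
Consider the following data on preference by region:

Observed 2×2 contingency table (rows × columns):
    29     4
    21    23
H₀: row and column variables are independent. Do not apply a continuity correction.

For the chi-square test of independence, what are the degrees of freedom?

degrees of freedom = 1

df = (r−1)(c−1) = (2−1)·(2−1) = 1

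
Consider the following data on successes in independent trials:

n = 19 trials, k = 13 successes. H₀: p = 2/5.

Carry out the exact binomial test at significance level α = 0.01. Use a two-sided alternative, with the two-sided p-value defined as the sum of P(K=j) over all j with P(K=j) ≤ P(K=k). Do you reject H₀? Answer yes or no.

reject H₀: no

Exact binomial: n=19, k=13, p₀=2/5=0.4000
P(X=j) = C(n,j)·p₀^j·(1−p₀)^(n−j); p = Σ P(X=j) over j with P(X=j) ≤ P(X=13)
p-value (two-sided) = 0.01703
At α=0.01: p ≥ α → fail to reject H₀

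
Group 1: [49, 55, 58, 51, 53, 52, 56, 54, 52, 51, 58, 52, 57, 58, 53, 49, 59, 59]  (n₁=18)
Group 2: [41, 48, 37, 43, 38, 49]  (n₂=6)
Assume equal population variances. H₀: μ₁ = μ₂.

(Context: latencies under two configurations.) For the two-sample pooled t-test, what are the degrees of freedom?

df = n₁ + n₂ − 2 = 18 + 6 − 2 = 22

degrees of freedom = 22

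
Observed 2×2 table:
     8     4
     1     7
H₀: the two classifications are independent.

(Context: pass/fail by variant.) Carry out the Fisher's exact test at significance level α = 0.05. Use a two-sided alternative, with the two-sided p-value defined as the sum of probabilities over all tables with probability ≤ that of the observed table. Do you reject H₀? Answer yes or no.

reject H₀: yes

Margins: r₁=12, r₂=8, c₁=9, c₂=11, n=20
p_obs = C(12,8)·C(8,1)/C(20,9); sum pmf over tables with pmf ≤ p_obs
p-value (two-sided) = 0.02810
At α=0.05: p < α → reject H₀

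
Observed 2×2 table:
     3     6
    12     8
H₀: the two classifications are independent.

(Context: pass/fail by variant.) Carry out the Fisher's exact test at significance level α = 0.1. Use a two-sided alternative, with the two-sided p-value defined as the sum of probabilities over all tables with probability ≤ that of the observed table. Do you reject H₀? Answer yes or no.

reject H₀: no

Margins: r₁=9, r₂=20, c₁=15, c₂=14, n=29
p_obs = C(9,3)·C(20,12)/C(29,15); sum pmf over tables with pmf ≤ p_obs
p-value (two-sided) = 0.24508
At α=0.1: p ≥ α → fail to reject H₀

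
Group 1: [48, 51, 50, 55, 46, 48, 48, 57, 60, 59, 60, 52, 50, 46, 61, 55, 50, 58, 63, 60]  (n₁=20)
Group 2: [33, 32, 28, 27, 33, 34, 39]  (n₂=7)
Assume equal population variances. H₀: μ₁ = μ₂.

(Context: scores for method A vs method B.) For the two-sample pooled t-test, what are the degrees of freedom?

degrees of freedom = 25

df = n₁ + n₂ − 2 = 20 + 7 − 2 = 25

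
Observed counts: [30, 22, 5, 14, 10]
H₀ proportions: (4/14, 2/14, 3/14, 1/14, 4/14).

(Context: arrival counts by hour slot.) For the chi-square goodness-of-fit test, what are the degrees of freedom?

degrees of freedom = 4

df = k − 1 = 5 − 1 = 4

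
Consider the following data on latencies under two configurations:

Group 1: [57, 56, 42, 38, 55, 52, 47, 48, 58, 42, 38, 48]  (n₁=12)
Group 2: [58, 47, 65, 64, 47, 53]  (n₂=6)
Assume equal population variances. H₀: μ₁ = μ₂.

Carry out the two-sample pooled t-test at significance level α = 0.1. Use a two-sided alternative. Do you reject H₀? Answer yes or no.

reject H₀: yes

x̄₁=48.417, s₁=7.267, n₁=12
x̄₂=55.667, s₂=7.992, n₂=6
s_p² = [11·7.267² + 5·7.992²]/16 = 56.2656
SE = √(s_p²·(1/12+1/6)) = 3.7505
t = (48.417−55.667)/3.7505 = -1.9331
df = 16
p-value (two-sided) = 0.07113
At α=0.1: p < α → reject H₀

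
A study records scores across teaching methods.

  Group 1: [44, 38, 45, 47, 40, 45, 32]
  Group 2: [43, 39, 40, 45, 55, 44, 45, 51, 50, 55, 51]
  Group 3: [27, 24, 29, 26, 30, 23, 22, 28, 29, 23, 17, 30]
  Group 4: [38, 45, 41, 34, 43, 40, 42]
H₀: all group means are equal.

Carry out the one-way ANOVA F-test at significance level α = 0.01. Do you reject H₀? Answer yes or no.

Group means [41.57, 47.09, 25.67, 40.43], grand mean 37.838
SSB = Σnᵢ(x̄ᵢ−x̄)² = 2864.023; SSW = ΣΣ(x−x̄ᵢ)² = 731.004
MSB = 2864.023/3 = 954.6742; MSW = 731.004/33 = 22.1516
F = MSB/MSW = 43.0972
df = (3, 33)
p-value (upper-tail) = 0.00000
At α=0.01: p < α → reject H₀

reject H₀: yes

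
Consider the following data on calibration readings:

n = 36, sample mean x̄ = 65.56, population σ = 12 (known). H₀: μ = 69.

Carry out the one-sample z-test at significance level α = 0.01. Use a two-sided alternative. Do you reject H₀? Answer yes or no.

SE = σ/√n = 12/√36 = 2.0000
z = (x̄−μ₀)/SE = (65.56−69)/2.0000 = -1.7200
p-value (two-sided) = 0.08543
At α=0.01: p ≥ α → fail to reject H₀

reject H₀: no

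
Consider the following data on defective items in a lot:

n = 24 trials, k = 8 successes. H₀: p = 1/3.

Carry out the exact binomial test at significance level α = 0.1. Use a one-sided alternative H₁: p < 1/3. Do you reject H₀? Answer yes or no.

reject H₀: no

Exact binomial: n=24, k=8, p₀=1/3=0.3333
P(X≤8) from Σ C(n,i)·p₀^i·(1−p₀)^(n−i)
p-value (one-sided, H₁ less) = 0.59447
At α=0.1: p ≥ α → fail to reject H₀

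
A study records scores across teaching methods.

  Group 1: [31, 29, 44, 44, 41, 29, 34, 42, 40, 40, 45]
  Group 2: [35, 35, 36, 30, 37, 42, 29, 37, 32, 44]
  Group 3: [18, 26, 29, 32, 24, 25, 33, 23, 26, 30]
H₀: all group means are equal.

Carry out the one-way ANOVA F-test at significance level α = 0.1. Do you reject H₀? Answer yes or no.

reject H₀: yes

Group means [38.09, 35.70, 26.60], grand mean 33.613
SSB = Σnᵢ(x̄ᵢ−x̄)² = 755.946; SSW = ΣΣ(x−x̄ᵢ)² = 769.409
MSB = 755.946/2 = 377.9729; MSW = 769.409/28 = 27.4789
F = MSB/MSW = 13.7550
df = (2, 28)
p-value (upper-tail) = 0.00007
At α=0.1: p < α → reject H₀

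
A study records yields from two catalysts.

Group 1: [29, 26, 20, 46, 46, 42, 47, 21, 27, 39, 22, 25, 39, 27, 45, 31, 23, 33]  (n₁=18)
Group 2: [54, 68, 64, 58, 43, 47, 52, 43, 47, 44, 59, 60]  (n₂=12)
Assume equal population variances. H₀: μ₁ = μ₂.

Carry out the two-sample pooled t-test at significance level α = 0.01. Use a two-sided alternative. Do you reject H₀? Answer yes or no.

reject H₀: yes

x̄₁=32.667, s₁=9.604, n₁=18
x̄₂=53.250, s₂=8.582, n₂=12
s_p² = [17·9.604² + 11·8.582²]/28 = 84.9375
SE = √(s_p²·(1/18+1/12)) = 3.4347
t = (32.667−53.250)/3.4347 = -5.9928
df = 28
p-value (two-sided) = 0.00000
At α=0.01: p < α → reject H₀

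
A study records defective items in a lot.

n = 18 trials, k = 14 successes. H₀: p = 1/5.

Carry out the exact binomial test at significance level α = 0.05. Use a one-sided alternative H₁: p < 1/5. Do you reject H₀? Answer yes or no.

reject H₀: no

Exact binomial: n=18, k=14, p₀=1/5=0.2000
P(X≤14) from Σ C(n,i)·p₀^i·(1−p₀)^(n−i)
p-value (one-sided, H₁ less) = 1.00000
At α=0.05: p ≥ α → fail to reject H₀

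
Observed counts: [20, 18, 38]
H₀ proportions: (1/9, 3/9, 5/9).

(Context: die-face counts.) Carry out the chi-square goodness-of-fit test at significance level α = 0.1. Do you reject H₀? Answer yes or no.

reject H₀: yes

n = 76; E_i = n·p_i = [8.44, 25.33, 42.22]
χ² = (20−8.44)²/8.44 + (18−25.33)²/25.33 + (38−42.22)²/42.22 = 18.3579
df = 2
p-value (upper-tail) = 0.00010
At α=0.1: p < α → reject H₀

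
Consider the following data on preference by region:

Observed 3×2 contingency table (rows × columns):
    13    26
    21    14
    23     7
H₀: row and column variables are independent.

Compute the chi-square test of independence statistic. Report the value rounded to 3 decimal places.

test statistic = 13.429

Row totals [39, 35, 30], col totals [57, 47], n=104
χ² = (13−21.38)²/21.38 + (26−17.62)²/17.62 + (21−19.18)²/19.18 + (14−15.82)²/15.82 + (23−16.44)²/16.44 + (7−13.56)²/13.56 = 13.4293
df = 2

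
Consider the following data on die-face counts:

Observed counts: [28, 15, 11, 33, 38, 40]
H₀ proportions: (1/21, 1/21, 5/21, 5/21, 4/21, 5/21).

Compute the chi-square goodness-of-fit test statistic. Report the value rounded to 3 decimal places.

n = 165; E_i = n·p_i = [7.86, 7.86, 39.29, 39.29, 31.43, 39.29]
χ² = (28−7.86)²/7.86 + (15−7.86)²/7.86 + (11−39.29)²/39.29 + (33−39.29)²/39.29 + (38−31.43)²/31.43 + (40−39.29)²/39.29 = 80.8909
df = 5

test statistic = 80.891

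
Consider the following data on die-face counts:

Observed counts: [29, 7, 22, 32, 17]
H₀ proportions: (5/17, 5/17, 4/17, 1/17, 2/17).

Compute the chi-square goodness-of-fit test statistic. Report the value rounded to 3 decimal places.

n = 107; E_i = n·p_i = [31.47, 31.47, 25.18, 6.29, 12.59]
χ² = (29−31.47)²/31.47 + (7−31.47)²/31.47 + (22−25.18)²/25.18 + (32−6.29)²/6.29 + (17−12.59)²/12.59 = 126.1542
df = 4

test statistic = 126.154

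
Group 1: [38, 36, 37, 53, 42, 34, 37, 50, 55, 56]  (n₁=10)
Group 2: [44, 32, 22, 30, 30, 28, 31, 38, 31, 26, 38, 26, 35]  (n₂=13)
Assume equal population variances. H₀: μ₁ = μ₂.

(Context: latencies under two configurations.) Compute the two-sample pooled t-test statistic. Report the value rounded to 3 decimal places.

test statistic = 3.994

x̄₁=43.800, s₁=8.715, n₁=10
x̄₂=31.615, s₂=5.924, n₂=13
s_p² = [9·8.715² + 12·5.924²]/21 = 52.6037
SE = √(s_p²·(1/10+1/13)) = 3.0507
t = (43.800−31.615)/3.0507 = 3.9940
df = 21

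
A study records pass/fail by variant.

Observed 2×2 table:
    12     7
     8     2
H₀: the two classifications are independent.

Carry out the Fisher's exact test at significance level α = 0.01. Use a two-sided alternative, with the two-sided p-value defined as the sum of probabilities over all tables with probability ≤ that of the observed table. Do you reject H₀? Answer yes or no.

Margins: r₁=19, r₂=10, c₁=20, c₂=9, n=29
p_obs = C(19,12)·C(10,8)/C(29,20); sum pmf over tables with pmf ≤ p_obs
p-value (two-sided) = 0.43108
At α=0.01: p ≥ α → fail to reject H₀

reject H₀: no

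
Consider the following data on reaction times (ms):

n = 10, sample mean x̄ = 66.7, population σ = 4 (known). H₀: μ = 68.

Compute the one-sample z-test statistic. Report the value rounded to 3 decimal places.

SE = σ/√n = 4/√10 = 1.2649
z = (x̄−μ₀)/SE = (66.7−68)/1.2649 = -1.0277

test statistic = -1.028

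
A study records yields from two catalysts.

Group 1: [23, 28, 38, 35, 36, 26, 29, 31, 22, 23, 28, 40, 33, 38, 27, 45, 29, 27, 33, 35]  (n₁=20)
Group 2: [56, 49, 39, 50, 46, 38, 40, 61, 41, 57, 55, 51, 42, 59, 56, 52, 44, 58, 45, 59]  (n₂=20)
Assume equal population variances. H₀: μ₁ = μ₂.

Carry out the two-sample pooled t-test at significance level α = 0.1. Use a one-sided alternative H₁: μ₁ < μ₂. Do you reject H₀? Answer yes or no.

x̄₁=31.300, s₁=6.199, n₁=20
x̄₂=49.900, s₂=7.560, n₂=20
s_p² = [19·6.199² + 19·7.560²]/38 = 47.7895
SE = √(s_p²·(1/20+1/20)) = 2.1861
t = (31.300−49.900)/2.1861 = -8.5084
df = 38
p-value (one-sided, H₁ less) = 0.00000
At α=0.1: p < α → reject H₀

reject H₀: yes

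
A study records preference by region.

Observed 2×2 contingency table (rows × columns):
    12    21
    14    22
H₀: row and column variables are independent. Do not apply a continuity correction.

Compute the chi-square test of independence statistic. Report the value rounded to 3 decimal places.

Row totals [33, 36], col totals [26, 43], n=69
χ² = (12−12.43)²/12.43 + (21−20.57)²/20.57 + (14−13.57)²/13.57 + (22−22.43)²/22.43 = 0.0468
df = 1

test statistic = 0.047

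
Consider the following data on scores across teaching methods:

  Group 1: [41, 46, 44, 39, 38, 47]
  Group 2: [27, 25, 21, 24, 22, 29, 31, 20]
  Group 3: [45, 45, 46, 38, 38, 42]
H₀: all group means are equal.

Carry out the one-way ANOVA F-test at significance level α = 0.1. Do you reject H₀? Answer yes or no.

Group means [42.50, 24.88, 42.33], grand mean 35.400
SSB = Σnᵢ(x̄ᵢ−x̄)² = 1477.092; SSW = ΣΣ(x−x̄ᵢ)² = 241.708
MSB = 1477.092/2 = 738.5458; MSW = 241.708/17 = 14.2181
F = MSB/MSW = 51.9439
df = (2, 17)
p-value (upper-tail) = 0.00000
At α=0.1: p < α → reject H₀

reject H₀: yes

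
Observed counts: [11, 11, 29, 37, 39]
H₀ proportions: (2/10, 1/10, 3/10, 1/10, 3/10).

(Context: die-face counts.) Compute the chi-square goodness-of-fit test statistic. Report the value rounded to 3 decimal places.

n = 127; E_i = n·p_i = [25.40, 12.70, 38.10, 12.70, 38.10]
χ² = (11−25.40)²/25.40 + (11−12.70)²/12.70 + (29−38.10)²/38.10 + (37−12.70)²/12.70 + (39−38.10)²/38.10 = 57.0814
df = 4

test statistic = 57.081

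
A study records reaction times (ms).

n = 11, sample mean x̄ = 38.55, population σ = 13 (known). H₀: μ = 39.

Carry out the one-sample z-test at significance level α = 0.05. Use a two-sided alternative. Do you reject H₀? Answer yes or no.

SE = σ/√n = 13/√11 = 3.9196
z = (x̄−μ₀)/SE = (38.55−39)/3.9196 = -0.1148
p-value (two-sided) = 0.90860
At α=0.05: p ≥ α → fail to reject H₀

reject H₀: no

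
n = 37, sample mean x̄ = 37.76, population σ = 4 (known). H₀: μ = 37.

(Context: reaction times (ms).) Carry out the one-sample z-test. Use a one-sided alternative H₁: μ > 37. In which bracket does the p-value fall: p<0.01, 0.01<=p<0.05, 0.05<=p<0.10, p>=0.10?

p-value bracket: p>=0.10

SE = σ/√n = 4/√37 = 0.6576
z = (x̄−μ₀)/SE = (37.76−37)/0.6576 = 1.1557
p-value (one-sided, H₁ greater) = 0.12390
→ bracket: p>=0.10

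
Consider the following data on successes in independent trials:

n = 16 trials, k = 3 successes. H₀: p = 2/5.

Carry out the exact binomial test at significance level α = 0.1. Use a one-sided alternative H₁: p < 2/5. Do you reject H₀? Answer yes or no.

reject H₀: yes

Exact binomial: n=16, k=3, p₀=2/5=0.4000
P(X≤3) from Σ C(n,i)·p₀^i·(1−p₀)^(n−i)
p-value (one-sided, H₁ less) = 0.06515
At α=0.1: p < α → reject H₀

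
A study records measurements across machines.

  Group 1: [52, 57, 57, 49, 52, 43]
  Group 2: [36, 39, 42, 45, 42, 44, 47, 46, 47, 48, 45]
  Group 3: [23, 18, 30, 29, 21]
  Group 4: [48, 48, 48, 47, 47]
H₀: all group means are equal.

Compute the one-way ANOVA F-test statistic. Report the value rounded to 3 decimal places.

Group means [51.67, 43.73, 24.20, 47.60], grand mean 42.593
SSB = Σnᵢ(x̄ᵢ−x̄)² = 2325.003; SSW = ΣΣ(x−x̄ᵢ)² = 383.515
MSB = 2325.003/3 = 775.0011; MSW = 383.515/23 = 16.6746
F = MSB/MSW = 46.4780
df = (3, 23)

test statistic = 46.478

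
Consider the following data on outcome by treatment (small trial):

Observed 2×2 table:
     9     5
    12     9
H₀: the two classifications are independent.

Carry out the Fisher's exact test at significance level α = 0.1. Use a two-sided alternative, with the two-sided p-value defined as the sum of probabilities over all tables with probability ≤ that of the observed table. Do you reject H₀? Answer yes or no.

Margins: r₁=14, r₂=21, c₁=21, c₂=14, n=35
p_obs = C(14,9)·C(21,12)/C(35,21); sum pmf over tables with pmf ≤ p_obs
p-value (two-sided) = 0.73660
At α=0.1: p ≥ α → fail to reject H₀

reject H₀: no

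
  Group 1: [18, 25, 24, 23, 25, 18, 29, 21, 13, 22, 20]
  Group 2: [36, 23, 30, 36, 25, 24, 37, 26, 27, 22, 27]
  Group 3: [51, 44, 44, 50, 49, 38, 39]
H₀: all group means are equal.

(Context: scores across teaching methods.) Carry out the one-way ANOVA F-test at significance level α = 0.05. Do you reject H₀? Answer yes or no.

Group means [21.64, 28.45, 45.00], grand mean 29.862
SSB = Σnᵢ(x̄ᵢ−x̄)² = 2370.176; SSW = ΣΣ(x−x̄ᵢ)² = 655.273
MSB = 2370.176/2 = 1185.0878; MSW = 655.273/26 = 25.2028
F = MSB/MSW = 47.0221
df = (2, 26)
p-value (upper-tail) = 0.00000
At α=0.05: p < α → reject H₀

reject H₀: yes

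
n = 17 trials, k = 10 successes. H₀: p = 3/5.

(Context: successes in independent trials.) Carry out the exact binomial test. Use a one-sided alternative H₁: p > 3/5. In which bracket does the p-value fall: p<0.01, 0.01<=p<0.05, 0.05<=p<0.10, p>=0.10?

p-value bracket: p>=0.10

Exact binomial: n=17, k=10, p₀=3/5=0.6000
P(X≥10) from Σ C(n,i)·p₀^i·(1−p₀)^(n−i)
p-value (one-sided, H₁ greater) = 0.64051
→ bracket: p>=0.10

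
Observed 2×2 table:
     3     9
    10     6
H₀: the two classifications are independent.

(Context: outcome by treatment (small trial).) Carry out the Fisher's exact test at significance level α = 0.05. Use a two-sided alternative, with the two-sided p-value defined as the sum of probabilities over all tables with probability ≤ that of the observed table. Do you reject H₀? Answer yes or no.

Margins: r₁=12, r₂=16, c₁=13, c₂=15, n=28
p_obs = C(12,3)·C(16,10)/C(28,13); sum pmf over tables with pmf ≤ p_obs
p-value (two-sided) = 0.06707
At α=0.05: p ≥ α → fail to reject H₀

reject H₀: no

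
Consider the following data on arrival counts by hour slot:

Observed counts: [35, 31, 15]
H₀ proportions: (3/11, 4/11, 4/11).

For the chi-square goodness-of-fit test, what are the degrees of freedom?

degrees of freedom = 2

df = k − 1 = 3 − 1 = 2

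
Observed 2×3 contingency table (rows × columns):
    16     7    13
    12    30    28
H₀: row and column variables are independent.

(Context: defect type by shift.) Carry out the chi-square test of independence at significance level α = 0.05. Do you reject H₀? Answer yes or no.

Row totals [36, 70], col totals [28, 37, 41], n=106
χ² = (16−9.51)²/9.51 + (7−12.57)²/12.57 + (13−13.92)²/13.92 + (12−18.49)²/18.49 + (30−24.43)²/24.43 + (28−27.08)²/27.08 = 10.5347
df = 2
p-value (upper-tail) = 0.00516
At α=0.05: p < α → reject H₀

reject H₀: yes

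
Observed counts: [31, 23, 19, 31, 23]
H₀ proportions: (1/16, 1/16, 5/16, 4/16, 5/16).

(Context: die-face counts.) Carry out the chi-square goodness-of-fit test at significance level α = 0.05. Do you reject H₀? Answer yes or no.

n = 127; E_i = n·p_i = [7.94, 7.94, 39.69, 31.75, 39.69]
χ² = (31−7.94)²/7.94 + (23−7.94)²/7.94 + (19−39.69)²/39.69 + (31−31.75)²/31.75 + (23−39.69)²/39.69 = 113.4094
df = 4
p-value (upper-tail) = 0.00000
At α=0.05: p < α → reject H₀

reject H₀: yes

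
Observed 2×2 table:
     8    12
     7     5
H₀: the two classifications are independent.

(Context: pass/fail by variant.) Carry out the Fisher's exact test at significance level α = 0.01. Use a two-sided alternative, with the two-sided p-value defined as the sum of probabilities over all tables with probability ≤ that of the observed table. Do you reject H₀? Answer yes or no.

reject H₀: no

Margins: r₁=20, r₂=12, c₁=15, c₂=17, n=32
p_obs = C(20,8)·C(12,7)/C(32,15); sum pmf over tables with pmf ≤ p_obs
p-value (two-sided) = 0.46701
At α=0.01: p ≥ α → fail to reject H₀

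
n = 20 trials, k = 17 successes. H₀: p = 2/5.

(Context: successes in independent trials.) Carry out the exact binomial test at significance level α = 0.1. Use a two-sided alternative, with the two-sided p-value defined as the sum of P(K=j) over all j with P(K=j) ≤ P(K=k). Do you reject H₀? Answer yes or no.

reject H₀: yes

Exact binomial: n=20, k=17, p₀=2/5=0.4000
P(X=j) = C(n,j)·p₀^j·(1−p₀)^(n−j); p = Σ P(X=j) over j with P(X=j) ≤ P(X=17)
p-value (two-sided) = 0.00008
At α=0.1: p < α → reject H₀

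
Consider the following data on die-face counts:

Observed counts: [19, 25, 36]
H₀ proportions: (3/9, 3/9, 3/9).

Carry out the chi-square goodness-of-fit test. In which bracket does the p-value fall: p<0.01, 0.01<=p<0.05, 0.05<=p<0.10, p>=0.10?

n = 80; E_i = n·p_i = [26.67, 26.67, 26.67]
χ² = (19−26.67)²/26.67 + (25−26.67)²/26.67 + (36−26.67)²/26.67 = 5.5750
df = 2
p-value (upper-tail) = 0.06157
→ bracket: 0.05<=p<0.10

p-value bracket: 0.05<=p<0.10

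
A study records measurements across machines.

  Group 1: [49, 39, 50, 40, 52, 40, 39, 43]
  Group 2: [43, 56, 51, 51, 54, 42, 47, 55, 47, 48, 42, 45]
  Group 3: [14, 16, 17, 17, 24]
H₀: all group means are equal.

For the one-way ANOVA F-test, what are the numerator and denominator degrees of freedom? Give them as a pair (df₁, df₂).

k = 3 groups, N = 25 total
df = (k−1, N−k) = (3−1, 25−3) = (2, 22)

degrees of freedom = [2, 22]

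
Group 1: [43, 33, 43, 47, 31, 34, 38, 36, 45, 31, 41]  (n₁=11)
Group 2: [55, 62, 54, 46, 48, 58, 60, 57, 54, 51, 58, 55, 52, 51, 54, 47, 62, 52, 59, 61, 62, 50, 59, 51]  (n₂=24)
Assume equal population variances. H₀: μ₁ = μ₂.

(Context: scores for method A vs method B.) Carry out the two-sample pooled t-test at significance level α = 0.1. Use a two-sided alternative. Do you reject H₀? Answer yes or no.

x̄₁=38.364, s₁=5.749, n₁=11
x̄₂=54.917, s₂=4.889, n₂=24
s_p² = [10·5.749² + 23·4.889²]/33 = 26.6781
SE = √(s_p²·(1/11+1/24)) = 1.8807
t = (38.364−54.917)/1.8807 = -8.8017
df = 33
p-value (two-sided) = 0.00000
At α=0.1: p < α → reject H₀

reject H₀: yes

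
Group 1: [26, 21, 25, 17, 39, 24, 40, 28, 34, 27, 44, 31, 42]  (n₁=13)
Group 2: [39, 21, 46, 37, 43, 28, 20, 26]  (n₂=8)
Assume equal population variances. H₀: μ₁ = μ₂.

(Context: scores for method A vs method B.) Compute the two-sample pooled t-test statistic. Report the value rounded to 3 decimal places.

x̄₁=30.615, s₁=8.530, n₁=13
x̄₂=32.500, s₂=10.043, n₂=8
s_p² = [12·8.530² + 7·10.043²]/19 = 83.1093
SE = √(s_p²·(1/13+1/8)) = 4.0965
t = (30.615−32.500)/4.0965 = -0.4600
df = 19

test statistic = -0.460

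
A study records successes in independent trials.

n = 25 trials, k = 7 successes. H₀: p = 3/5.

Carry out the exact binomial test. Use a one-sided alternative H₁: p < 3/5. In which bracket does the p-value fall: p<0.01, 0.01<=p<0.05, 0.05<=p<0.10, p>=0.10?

Exact binomial: n=25, k=7, p₀=3/5=0.6000
P(X≤7) from Σ C(n,i)·p₀^i·(1−p₀)^(n−i)
p-value (one-sided, H₁ less) = 0.00121
→ bracket: p<0.01

p-value bracket: p<0.01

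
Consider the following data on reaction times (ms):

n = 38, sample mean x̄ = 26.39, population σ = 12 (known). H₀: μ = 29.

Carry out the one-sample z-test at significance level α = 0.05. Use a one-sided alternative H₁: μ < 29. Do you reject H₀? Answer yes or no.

reject H₀: no

SE = σ/√n = 12/√38 = 1.9467
z = (x̄−μ₀)/SE = (26.39−29)/1.9467 = -1.3408
p-value (one-sided, H₁ less) = 0.09000
At α=0.05: p ≥ α → fail to reject H₀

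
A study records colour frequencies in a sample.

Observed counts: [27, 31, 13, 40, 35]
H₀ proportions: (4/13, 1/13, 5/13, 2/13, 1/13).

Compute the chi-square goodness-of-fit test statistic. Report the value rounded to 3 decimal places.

test statistic = 139.114

n = 146; E_i = n·p_i = [44.92, 11.23, 56.15, 22.46, 11.23]
χ² = (27−44.92)²/44.92 + (31−11.23)²/11.23 + (13−56.15)²/56.15 + (40−22.46)²/22.46 + (35−11.23)²/11.23 = 139.1140
df = 4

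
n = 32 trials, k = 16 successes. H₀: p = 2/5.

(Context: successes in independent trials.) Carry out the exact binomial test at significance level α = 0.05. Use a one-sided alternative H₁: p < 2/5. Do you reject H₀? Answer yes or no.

reject H₀: no

Exact binomial: n=32, k=16, p₀=2/5=0.4000
P(X≤16) from Σ C(n,i)·p₀^i·(1−p₀)^(n−i)
p-value (one-sided, H₁ less) = 0.90803
At α=0.05: p ≥ α → fail to reject H₀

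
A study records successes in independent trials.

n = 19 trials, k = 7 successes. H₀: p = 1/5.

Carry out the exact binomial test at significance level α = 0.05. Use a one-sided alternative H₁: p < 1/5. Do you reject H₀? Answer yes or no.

reject H₀: no

Exact binomial: n=19, k=7, p₀=1/5=0.2000
P(X≤7) from Σ C(n,i)·p₀^i·(1−p₀)^(n−i)
p-value (one-sided, H₁ less) = 0.97672
At α=0.05: p ≥ α → fail to reject H₀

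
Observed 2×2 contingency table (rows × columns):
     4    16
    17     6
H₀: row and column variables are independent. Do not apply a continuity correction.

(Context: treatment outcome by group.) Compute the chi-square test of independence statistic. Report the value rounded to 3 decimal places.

Row totals [20, 23], col totals [21, 22], n=43
χ² = (4−9.77)²/9.77 + (16−10.23)²/10.23 + (17−11.23)²/11.23 + (6−11.77)²/11.77 = 12.4443
df = 1

test statistic = 12.444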